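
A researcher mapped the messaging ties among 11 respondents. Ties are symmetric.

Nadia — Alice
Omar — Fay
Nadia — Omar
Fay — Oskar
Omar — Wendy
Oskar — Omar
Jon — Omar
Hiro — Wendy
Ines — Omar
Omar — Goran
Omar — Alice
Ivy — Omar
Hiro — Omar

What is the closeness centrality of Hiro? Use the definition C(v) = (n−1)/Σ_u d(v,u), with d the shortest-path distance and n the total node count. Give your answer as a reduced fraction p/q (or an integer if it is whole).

5/9

Distances from Hiro: Alice:2, Fay:2, Goran:2, Ines:2, Ivy:2, Jon:2, Nadia:2, Omar:1, Oskar:2, Wendy:1. Sum = 18.
n = 11, so closeness = 10/18 = 5/9.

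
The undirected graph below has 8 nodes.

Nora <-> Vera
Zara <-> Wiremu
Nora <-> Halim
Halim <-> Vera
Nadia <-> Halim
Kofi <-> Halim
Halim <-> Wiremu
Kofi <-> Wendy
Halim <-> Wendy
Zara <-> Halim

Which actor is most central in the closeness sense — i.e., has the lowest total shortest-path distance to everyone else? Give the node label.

Farness (sum of distances to all others) for each node — Halim:7, Kofi:12, Nadia:13, Nora:12, Vera:12, Wendy:12, Wiremu:12, Zara:12.
The smallest farness is 7, for Halim, so Halim has the highest closeness.

Halim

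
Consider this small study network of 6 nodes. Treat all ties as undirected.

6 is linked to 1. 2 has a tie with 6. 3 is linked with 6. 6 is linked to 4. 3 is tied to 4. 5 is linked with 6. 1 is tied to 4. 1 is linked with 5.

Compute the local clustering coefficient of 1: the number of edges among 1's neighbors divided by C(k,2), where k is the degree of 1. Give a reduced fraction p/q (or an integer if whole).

2/3

1's neighbors: 4, 5, and 6 (k = 3).
Possible neighbor pairs: C(3,2) = 3. Edges among them: 4–6, 5–6 → e = 2.
Clustering(1) = 2/3.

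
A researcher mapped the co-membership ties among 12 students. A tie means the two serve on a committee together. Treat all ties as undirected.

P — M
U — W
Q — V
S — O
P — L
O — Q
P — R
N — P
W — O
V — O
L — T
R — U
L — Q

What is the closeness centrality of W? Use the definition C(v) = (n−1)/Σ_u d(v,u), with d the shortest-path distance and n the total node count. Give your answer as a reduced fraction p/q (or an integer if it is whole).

Distances from W: L:3, M:4, N:4, O:1, P:3, Q:2, R:2, S:2, T:4, U:1, V:2. Sum = 28.
n = 12, so closeness = 11/28.

11/28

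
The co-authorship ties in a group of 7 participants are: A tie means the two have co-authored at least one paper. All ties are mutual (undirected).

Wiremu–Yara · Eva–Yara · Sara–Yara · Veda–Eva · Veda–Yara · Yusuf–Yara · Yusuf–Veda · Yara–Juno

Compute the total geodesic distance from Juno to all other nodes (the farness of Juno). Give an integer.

11

Distances from Juno: Eva:2, Sara:2, Veda:2, Wiremu:2, Yara:1, Yusuf:2.
Sum = 2 + 2 + 2 + 2 + 1 + 2 = 11.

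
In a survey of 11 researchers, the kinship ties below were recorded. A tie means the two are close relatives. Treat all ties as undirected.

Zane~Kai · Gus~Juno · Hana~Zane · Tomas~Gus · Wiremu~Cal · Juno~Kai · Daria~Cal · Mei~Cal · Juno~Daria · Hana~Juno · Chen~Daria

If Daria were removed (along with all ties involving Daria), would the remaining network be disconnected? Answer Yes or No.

Yes

Removing Daria leaves {Gus, Hana, Juno, Kai, Tomas, and Zane} with no path to {Cal, Mei, and Wiremu}, so the network splits into 3 components. Daria is a cut vertex.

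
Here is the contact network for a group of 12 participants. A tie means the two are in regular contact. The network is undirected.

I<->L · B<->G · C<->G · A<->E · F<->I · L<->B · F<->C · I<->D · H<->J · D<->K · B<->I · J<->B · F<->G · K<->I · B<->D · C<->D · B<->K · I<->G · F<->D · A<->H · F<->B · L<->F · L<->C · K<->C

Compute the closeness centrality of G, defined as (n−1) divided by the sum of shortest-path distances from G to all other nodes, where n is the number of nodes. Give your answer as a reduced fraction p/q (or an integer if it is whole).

11/24

Distances from G: A:4, B:1, C:1, D:2, E:5, F:1, H:3, I:1, J:2, K:2, L:2. Sum = 24.
n = 12, so closeness = 11/24.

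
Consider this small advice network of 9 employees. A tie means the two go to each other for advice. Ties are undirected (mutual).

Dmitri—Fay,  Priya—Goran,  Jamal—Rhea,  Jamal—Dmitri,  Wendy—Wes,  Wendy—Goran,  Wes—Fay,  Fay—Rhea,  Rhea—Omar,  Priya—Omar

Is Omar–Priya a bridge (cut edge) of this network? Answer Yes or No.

Even without that edge, Omar still reaches Priya via Omar – Rhea – Fay – Wes – Wendy – Goran – Priya, so the network stays connected. Not a bridge.

No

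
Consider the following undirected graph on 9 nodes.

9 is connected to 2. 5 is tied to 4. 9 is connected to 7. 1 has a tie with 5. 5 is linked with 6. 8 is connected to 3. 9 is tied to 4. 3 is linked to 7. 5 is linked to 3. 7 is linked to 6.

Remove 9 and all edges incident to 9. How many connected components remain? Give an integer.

2

Without 9, the remaining ties split the others into: {1, 3, 4, 5, 6, 7, 8}; {2}.
That's 2 separate components.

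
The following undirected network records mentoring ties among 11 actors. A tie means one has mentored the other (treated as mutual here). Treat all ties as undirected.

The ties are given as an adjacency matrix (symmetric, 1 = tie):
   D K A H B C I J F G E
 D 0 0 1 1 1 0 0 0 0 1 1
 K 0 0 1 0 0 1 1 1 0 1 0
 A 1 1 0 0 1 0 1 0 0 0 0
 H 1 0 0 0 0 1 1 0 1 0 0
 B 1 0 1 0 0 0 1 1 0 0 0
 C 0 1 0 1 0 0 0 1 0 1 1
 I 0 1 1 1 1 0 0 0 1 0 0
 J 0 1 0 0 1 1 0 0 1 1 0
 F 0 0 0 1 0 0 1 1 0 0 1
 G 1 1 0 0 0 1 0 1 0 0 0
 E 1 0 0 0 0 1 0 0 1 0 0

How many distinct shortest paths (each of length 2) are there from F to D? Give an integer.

2

The shortest distance is 2. The length-2 paths are: F–H–D; F–E–D.
That gives 2 distinct shortest paths.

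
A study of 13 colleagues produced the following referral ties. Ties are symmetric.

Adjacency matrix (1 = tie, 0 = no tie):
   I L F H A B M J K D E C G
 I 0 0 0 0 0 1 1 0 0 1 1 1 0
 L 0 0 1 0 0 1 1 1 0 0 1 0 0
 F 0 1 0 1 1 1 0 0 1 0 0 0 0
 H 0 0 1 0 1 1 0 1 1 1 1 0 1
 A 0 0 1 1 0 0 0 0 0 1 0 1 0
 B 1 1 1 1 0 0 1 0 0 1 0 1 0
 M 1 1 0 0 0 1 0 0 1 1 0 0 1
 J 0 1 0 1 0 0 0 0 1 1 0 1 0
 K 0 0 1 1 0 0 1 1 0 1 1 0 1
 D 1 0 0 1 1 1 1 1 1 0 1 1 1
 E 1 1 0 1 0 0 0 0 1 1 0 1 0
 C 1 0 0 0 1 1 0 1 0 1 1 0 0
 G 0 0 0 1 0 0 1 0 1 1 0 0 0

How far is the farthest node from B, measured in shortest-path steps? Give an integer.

Distances from B: A:2, C:1, D:1, E:2, F:1, G:2, H:1, I:1, J:2, K:2, L:1, M:1.
The largest is 2 (to E, J, A, K, and G), so the eccentricity of B is 2.

2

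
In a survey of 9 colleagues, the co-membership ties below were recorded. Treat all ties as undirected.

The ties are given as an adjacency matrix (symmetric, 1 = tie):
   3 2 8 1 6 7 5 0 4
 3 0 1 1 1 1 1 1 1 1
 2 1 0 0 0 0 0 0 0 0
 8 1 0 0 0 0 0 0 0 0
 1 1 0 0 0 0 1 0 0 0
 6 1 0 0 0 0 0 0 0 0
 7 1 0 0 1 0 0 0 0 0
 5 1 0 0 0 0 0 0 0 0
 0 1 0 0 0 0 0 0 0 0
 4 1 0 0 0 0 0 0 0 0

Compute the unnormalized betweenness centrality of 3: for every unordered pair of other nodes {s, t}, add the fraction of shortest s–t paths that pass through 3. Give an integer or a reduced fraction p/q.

27

Pairs whose geodesics pass through 3 — 2–8: 1; 2–1: 1; 2–6: 1; 2–7: 1; 2–5: 1; 2–0: 1; 2–4: 1; 8–1: 1; 8–6: 1; 8–7: 1; 8–5: 1; 8–0: 1; 8–4: 1; 1–6: 1 … (+13 more pairs).
All other pairs contribute 0.
Summing the contributions gives betweenness(3) = 27.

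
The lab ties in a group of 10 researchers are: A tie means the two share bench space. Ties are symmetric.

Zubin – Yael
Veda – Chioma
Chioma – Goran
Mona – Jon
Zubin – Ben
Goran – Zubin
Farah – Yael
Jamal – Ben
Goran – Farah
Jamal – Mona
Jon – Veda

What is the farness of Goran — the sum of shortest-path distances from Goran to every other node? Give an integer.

19

Distances from Goran: Ben:2, Chioma:1, Farah:1, Jamal:3, Jon:3, Mona:4, Veda:2, Yael:2, Zubin:1.
Sum = 2 + 1 + 1 + 3 + 3 + 4 + 2 + 2 + 1 = 19.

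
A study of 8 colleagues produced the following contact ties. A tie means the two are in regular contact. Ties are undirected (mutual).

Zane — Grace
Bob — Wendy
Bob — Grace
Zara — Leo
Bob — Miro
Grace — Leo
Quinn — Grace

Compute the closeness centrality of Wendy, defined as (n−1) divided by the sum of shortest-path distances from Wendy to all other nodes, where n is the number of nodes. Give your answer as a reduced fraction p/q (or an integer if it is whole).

Distances from Wendy: Bob:1, Grace:2, Leo:3, Miro:2, Quinn:3, Zane:3, Zara:4. Sum = 18.
n = 8, so closeness = 7/18.

7/18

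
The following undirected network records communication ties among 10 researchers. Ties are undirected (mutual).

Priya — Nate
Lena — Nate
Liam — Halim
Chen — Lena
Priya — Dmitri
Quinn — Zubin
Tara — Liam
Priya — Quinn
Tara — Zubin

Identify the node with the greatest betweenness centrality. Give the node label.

Unnormalized betweenness of each node: Chen:0, Dmitri:0, Halim:0, Lena:8, Liam:8, Nate:14, Priya:23, Quinn:20, Tara:14, Zubin:18.
Priya has the largest value, 23, making it the main broker — the node through which the most shortest paths run.

Priya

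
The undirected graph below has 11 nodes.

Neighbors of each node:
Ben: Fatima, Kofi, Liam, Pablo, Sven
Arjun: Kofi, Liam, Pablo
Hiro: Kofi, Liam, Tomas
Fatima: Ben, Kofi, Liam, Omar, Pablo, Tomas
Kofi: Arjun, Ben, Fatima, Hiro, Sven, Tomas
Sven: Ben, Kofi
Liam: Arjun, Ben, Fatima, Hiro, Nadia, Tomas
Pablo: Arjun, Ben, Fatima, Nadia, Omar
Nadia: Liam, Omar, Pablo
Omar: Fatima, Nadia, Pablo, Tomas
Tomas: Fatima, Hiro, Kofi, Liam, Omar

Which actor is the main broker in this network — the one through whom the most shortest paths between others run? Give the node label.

Unnormalized betweenness of each node: Arjun:217/180, Ben:937/180, Fatima:49/12, Hiro:3/10, Kofi:43/6, Liam:64/9, Nadia:25/36, Omar:74/45, Pablo:91/20, Sven:0, Tomas:547/180.
Kofi has the largest value, 43/6, making it the main broker — the node through which the most shortest paths run.

Kofi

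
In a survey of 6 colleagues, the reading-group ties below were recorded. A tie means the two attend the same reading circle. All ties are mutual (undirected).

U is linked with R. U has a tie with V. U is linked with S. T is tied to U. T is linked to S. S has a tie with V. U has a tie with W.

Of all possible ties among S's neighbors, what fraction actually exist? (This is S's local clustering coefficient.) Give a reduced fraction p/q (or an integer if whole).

S's neighbors: T, U, and V (k = 3).
Possible neighbor pairs: C(3,2) = 3. Edges among them: T–U, U–V → e = 2.
Clustering(S) = 2/3.

2/3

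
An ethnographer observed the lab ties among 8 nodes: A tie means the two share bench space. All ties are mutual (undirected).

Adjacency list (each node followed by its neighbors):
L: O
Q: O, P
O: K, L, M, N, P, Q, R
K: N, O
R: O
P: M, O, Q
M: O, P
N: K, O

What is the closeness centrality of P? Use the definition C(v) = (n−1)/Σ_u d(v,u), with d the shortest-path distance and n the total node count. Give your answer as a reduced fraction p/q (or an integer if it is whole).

Distances from P: K:2, L:2, M:1, N:2, O:1, Q:1, R:2. Sum = 11.
n = 8, so closeness = 7/11.

7/11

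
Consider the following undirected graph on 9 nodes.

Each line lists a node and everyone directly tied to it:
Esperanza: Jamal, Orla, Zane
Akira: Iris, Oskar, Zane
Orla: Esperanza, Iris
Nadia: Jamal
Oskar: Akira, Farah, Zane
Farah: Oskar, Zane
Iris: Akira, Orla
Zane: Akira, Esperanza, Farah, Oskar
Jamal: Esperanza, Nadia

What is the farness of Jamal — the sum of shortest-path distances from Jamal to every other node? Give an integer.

Distances from Jamal: Akira:3, Esperanza:1, Farah:3, Iris:3, Nadia:1, Orla:2, Oskar:3, Zane:2.
Sum = 3 + 1 + 3 + 3 + 1 + 2 + 3 + 2 = 18.

18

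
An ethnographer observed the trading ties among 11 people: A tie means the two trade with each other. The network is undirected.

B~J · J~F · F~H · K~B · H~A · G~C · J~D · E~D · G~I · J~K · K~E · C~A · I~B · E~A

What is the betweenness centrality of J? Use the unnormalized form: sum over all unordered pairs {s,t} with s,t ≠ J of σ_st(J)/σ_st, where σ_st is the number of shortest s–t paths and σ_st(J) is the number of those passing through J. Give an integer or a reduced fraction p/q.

32/3

Pairs whose geodesics pass through J — B–H: 1; B–F: 1; B–D: 1; I–H: 1/2; I–F: 1; I–D: 1; G–F: 1/2; G–D: 1/2; H–D: 1/2; H–K: 1/2; F–D: 1; F–E: 2/3; F–K: 1; D–K: 1/2.
All other pairs contribute 0.
Summing the contributions gives betweenness(J) = 32/3.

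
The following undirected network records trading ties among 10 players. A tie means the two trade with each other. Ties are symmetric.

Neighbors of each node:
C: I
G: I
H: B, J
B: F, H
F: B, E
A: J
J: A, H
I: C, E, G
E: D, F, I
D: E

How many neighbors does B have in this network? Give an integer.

2

B is directly tied to F and H. That is 2 neighbors, so the degree of B is 2.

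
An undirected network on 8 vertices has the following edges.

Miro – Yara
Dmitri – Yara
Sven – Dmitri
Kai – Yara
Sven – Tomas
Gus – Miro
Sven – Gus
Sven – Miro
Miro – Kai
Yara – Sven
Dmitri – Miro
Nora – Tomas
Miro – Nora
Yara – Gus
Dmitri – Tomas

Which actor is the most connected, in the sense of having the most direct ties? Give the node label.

Degrees — Dmitri:4, Gus:3, Kai:2, Miro:6, Nora:2, Sven:5, Tomas:3, Yara:5.
The maximum is 6, attained only by Miro.

Miro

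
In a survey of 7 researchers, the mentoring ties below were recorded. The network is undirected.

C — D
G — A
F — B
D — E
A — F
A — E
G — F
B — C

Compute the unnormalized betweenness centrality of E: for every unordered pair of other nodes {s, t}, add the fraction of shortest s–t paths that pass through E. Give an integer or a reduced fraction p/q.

Pairs whose geodesics pass through E — F–D: 1/2; C–A: 1/2; D–A: 1; D–G: 1.
All other pairs contribute 0.
Summing the contributions gives betweenness(E) = 3.

3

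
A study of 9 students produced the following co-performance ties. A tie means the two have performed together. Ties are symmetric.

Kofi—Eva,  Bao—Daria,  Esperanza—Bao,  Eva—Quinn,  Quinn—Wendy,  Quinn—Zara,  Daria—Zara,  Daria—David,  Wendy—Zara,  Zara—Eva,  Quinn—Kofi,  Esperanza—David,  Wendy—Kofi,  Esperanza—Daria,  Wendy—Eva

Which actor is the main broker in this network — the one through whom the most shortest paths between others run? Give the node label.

Unnormalized betweenness of each node: Bao:0, Daria:31/2, David:0, Esperanza:1/2, Eva:5/3, Kofi:0, Quinn:5/3, Wendy:5/3, Zara:16.
Zara has the largest value, 16, making it the main broker — the node through which the most shortest paths run.

Zara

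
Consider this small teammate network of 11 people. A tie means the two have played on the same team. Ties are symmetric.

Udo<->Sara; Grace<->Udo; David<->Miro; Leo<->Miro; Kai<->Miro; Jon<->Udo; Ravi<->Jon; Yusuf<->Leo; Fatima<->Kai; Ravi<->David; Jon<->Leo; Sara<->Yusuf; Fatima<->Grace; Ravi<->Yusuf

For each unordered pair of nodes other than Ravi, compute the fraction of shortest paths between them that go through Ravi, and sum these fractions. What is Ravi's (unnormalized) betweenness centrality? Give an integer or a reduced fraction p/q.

5

Pairs whose geodesics pass through Ravi — David–Jon: 1; David–Yusuf: 1; David–Sara: 1; David–Udo: 1; David–Grace: 1/2; Jon–Yusuf: 1/2.
All other pairs contribute 0.
Summing the contributions gives betweenness(Ravi) = 5.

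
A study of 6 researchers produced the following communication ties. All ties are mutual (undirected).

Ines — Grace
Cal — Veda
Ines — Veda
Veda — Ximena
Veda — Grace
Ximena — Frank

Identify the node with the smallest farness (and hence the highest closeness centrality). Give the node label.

Farness (sum of distances to all others) for each node — Cal:10, Frank:12, Grace:9, Ines:9, Veda:6, Ximena:8.
The smallest farness is 6, for Veda, so Veda has the highest closeness.

Veda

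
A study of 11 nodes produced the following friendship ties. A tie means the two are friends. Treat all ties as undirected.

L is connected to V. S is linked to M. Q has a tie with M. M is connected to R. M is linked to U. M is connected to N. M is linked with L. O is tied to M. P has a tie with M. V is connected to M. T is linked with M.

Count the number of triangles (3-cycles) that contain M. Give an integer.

1

M's neighbors: L, N, O, P, Q, R, S, T, U, and V.
Neighbor pairs that are themselves tied: M–L–V. Each forms one triangle with M, for 1 in total.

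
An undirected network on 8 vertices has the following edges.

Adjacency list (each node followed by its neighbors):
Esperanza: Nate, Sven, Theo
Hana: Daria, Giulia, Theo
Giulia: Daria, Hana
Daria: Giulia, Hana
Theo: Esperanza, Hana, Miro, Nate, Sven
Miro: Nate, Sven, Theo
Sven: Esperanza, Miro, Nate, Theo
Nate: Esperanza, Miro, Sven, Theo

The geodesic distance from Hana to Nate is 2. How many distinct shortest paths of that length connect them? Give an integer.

The shortest distance is 2, and the only length-2 path is Hana–Theo–Nate. So there is exactly 1 shortest path.

1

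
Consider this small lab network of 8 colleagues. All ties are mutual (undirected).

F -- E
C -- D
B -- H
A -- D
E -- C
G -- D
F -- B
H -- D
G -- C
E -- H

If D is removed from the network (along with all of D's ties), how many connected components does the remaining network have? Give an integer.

2

Without D, the remaining ties split the others into: {B, C, E, F, G, H}; {A}.
That's 2 separate components.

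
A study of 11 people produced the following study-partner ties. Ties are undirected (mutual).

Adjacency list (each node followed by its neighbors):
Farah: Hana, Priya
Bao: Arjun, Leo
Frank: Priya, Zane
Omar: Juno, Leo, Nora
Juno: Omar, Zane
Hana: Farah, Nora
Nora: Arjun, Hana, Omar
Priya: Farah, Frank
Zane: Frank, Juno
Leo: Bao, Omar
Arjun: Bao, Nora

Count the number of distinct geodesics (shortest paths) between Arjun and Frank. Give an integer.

2

The shortest distance is 5. The length-5 paths are: Arjun–Nora–Hana–Farah–Priya–Frank; Arjun–Nora–Omar–Juno–Zane–Frank.
That gives 2 distinct shortest paths.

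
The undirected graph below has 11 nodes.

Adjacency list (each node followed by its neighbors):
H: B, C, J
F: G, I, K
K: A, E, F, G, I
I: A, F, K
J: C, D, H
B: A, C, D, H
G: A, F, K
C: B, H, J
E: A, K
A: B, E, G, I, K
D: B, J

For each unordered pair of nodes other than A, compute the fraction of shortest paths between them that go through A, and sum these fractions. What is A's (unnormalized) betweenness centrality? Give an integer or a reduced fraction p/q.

Pairs whose geodesics pass through A — D–E: 1; D–G: 1; D–I: 1; D–K: 1; D–F: 3/3; J–E: 3/3; J–G: 3/3; J–I: 3/3; J–K: 3/3; J–F: 9/9; B–E: 1; B–G: 1; B–I: 1; B–K: 1 … (+14 more pairs).
All other pairs contribute 0.
Summing the contributions gives betweenness(A) = 79/3.

79/3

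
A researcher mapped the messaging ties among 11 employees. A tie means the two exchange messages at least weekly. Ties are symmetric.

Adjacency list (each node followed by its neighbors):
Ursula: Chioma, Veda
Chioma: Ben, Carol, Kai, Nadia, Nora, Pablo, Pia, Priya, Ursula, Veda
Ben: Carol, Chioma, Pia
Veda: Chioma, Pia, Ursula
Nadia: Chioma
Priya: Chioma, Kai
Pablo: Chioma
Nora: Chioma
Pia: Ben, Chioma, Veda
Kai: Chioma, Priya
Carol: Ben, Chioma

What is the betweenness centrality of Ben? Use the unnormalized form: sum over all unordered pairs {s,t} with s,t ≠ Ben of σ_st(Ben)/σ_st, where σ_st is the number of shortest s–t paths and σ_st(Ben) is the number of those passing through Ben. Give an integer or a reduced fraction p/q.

Pairs whose geodesics pass through Ben — Carol–Pia: 1/2.
All other pairs contribute 0.
Summing the contributions gives betweenness(Ben) = 1/2.

1/2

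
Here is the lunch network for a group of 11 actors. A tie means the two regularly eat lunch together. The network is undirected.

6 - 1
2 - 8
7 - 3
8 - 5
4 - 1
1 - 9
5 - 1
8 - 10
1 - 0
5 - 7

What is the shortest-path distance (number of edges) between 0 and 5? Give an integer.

One shortest route is 0 – 1 – 5, which uses 2 edges, and 0 and 5 are not directly tied, so nothing shorter exists. So d(0,5) = 2.

2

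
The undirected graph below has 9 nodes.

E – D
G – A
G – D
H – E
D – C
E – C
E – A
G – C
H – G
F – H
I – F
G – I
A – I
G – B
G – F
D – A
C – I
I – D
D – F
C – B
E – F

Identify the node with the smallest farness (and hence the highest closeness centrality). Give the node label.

Farness (sum of distances to all others) for each node — A:12, B:14, C:11, D:10, E:11, F:11, G:9, H:13, I:11.
The smallest farness is 9, for G, so G has the highest closeness.

G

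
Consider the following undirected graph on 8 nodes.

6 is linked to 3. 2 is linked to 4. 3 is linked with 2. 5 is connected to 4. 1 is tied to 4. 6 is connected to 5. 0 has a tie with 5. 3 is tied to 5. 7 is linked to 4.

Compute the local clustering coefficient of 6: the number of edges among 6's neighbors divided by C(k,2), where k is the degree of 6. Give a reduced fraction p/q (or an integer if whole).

1

6's neighbors: 3 and 5 (k = 2).
Possible neighbor pairs: C(2,2) = 1. Edges among them: 3–5 → e = 1.
Clustering(6) = 1/1.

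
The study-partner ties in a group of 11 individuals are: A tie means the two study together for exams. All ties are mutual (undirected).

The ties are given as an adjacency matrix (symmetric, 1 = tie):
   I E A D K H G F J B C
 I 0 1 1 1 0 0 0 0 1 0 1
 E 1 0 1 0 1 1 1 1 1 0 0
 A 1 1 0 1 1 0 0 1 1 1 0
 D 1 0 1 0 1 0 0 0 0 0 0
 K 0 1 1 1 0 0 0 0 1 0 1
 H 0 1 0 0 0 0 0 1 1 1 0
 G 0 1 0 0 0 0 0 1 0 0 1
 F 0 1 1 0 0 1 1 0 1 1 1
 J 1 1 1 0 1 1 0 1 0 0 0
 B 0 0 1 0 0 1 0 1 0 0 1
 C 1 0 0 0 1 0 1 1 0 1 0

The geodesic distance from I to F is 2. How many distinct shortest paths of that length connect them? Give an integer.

4

The shortest distance is 2. The length-2 paths are: I–E–F; I–A–F; I–J–F; I–C–F.
That gives 4 distinct shortest paths.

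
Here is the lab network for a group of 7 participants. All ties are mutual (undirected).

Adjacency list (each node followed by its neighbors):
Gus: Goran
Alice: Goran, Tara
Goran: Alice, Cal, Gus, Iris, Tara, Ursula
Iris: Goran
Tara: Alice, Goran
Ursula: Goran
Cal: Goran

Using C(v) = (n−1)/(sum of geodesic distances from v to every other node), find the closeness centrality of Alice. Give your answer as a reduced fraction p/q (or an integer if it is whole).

Distances from Alice: Cal:2, Goran:1, Gus:2, Iris:2, Tara:1, Ursula:2. Sum = 10.
n = 7, so closeness = 6/10 = 3/5.

3/5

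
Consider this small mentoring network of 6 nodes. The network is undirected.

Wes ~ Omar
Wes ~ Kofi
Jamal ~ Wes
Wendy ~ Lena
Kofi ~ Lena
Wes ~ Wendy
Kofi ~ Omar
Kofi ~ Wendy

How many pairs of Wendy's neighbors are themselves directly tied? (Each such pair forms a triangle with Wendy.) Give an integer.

Wendy's neighbors: Kofi, Lena, and Wes.
Neighbor pairs that are themselves tied: Wendy–Kofi–Lena; Wendy–Kofi–Wes. Each forms one triangle with Wendy, for 2 in total.

2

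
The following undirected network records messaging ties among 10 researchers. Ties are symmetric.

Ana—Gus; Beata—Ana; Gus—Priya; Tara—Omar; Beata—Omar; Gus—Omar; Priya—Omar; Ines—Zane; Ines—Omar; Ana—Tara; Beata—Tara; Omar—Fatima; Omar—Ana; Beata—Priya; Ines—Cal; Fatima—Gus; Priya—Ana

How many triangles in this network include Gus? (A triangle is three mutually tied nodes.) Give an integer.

4

Gus's neighbors: Ana, Fatima, Omar, and Priya.
Neighbor pairs that are themselves tied: Gus–Ana–Omar; Gus–Ana–Priya; Gus–Fatima–Omar; Gus–Omar–Priya. Each forms one triangle with Gus, for 4 in total.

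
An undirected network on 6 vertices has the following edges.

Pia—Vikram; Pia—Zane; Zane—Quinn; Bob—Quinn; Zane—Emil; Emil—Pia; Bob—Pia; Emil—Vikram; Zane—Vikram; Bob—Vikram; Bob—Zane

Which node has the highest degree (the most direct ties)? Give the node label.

Zane

Degrees — Bob:4, Emil:3, Pia:4, Quinn:2, Vikram:4, Zane:5.
The maximum is 5, attained only by Zane.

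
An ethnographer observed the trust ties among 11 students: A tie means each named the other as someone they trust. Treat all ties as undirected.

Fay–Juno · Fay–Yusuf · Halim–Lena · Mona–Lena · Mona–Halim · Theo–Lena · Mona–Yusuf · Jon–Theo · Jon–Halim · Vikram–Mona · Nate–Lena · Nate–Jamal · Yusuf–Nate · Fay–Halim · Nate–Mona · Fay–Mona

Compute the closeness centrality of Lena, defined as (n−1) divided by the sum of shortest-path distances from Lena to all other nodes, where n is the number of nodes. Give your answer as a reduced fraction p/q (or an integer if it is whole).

10/17

Distances from Lena: Fay:2, Halim:1, Jamal:2, Jon:2, Juno:3, Mona:1, Nate:1, Theo:1, Vikram:2, Yusuf:2. Sum = 17.
n = 11, so closeness = 10/17.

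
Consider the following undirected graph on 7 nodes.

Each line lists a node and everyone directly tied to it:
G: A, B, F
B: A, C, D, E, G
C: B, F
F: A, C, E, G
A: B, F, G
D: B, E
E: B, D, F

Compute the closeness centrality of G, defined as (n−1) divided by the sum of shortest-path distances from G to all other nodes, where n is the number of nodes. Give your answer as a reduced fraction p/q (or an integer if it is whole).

Distances from G: A:1, B:1, C:2, D:2, E:2, F:1. Sum = 9.
n = 7, so closeness = 6/9 = 2/3.

2/3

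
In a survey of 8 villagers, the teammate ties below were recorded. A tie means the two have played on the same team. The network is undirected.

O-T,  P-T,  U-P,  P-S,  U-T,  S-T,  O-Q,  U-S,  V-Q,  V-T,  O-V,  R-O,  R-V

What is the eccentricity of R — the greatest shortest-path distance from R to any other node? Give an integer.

Distances from R: O:1, P:3, Q:2, S:3, T:2, U:3, V:1.
The largest is 3 (to U, S, and P), so the eccentricity of R is 3.

3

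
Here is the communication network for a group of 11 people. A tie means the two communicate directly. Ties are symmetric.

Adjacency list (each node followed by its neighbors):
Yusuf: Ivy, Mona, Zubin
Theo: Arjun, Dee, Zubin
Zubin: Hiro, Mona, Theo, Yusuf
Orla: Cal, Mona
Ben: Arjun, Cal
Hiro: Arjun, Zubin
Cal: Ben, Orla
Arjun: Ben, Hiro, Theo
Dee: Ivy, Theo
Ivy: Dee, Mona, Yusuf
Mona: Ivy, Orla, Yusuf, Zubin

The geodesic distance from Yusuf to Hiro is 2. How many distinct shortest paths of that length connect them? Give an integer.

1

The shortest distance is 2, and the only length-2 path is Yusuf–Zubin–Hiro. So there is exactly 1 shortest path.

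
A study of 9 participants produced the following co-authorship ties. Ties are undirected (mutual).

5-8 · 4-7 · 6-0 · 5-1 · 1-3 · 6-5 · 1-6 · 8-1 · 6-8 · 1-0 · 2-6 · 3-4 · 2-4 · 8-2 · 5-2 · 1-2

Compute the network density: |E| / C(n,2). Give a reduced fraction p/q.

4/9

There are 16 edges and 9 nodes, so the maximum possible is C(9,2) = 36.
Density = 16/36 = 4/9.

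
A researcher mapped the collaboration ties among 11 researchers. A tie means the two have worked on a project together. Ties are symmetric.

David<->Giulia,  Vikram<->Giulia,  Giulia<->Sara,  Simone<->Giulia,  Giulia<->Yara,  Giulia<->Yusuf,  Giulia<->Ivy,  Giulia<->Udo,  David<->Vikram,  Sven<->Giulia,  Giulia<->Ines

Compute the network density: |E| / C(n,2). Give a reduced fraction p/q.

1/5

There are 11 edges and 11 nodes, so the maximum possible is C(11,2) = 55.
Density = 11/55 = 1/5.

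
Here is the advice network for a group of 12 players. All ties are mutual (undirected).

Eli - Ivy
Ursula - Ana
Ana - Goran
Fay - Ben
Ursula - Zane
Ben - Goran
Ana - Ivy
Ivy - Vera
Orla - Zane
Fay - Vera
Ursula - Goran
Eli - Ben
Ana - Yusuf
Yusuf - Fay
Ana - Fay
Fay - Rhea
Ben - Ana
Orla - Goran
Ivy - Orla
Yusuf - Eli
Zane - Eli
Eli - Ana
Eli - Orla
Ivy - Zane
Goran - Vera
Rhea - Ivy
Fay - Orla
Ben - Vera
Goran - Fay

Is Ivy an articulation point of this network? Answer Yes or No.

Even without Ivy, every remaining node can still reach every other (the residual graph is connected), so Ivy is not a cut vertex.

No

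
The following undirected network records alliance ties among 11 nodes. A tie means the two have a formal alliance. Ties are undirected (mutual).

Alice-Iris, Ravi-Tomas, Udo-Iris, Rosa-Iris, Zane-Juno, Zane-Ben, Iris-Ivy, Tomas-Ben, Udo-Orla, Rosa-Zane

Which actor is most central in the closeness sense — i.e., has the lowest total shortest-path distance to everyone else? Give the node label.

Rosa

Farness (sum of distances to all others) for each node — Alice:32, Ben:28, Iris:23, Ivy:32, Juno:32, Orla:39, Ravi:44, Rosa:22, Tomas:35, Udo:30, Zane:23.
The smallest farness is 22, for Rosa, so Rosa has the highest closeness.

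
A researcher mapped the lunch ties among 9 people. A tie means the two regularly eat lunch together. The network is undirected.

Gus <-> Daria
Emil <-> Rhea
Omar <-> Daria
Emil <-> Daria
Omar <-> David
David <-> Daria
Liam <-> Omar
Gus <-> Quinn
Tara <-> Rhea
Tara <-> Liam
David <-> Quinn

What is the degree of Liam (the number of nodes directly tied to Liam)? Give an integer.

2

Liam is directly tied to Omar and Tara. That is 2 neighbors, so the degree of Liam is 2.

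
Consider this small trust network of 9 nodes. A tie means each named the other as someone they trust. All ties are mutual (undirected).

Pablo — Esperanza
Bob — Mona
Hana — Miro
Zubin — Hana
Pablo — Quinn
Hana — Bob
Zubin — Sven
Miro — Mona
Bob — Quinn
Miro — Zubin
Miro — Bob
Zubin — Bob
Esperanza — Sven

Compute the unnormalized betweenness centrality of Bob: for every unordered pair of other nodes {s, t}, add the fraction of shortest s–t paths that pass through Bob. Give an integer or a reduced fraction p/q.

61/6

Pairs whose geodesics pass through Bob — Quinn–Sven: 1/2; Quinn–Zubin: 1; Quinn–Hana: 1; Quinn–Miro: 1; Quinn–Mona: 1; Pablo–Zubin: 1/2; Pablo–Hana: 1; Pablo–Miro: 1; Pablo–Mona: 1; Esperanza–Mona: 2/3; Sven–Mona: 1/2; Zubin–Mona: 1/2; Hana–Mona: 1/2.
All other pairs contribute 0.
Summing the contributions gives betweenness(Bob) = 61/6.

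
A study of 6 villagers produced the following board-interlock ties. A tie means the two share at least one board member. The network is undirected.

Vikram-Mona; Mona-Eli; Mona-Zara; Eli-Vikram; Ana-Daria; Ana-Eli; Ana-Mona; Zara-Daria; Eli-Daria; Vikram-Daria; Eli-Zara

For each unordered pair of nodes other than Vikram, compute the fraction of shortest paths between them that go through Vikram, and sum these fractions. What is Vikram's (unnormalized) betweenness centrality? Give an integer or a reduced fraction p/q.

1/4

Pairs whose geodesics pass through Vikram — Daria–Mona: 1/4.
All other pairs contribute 0.
Summing the contributions gives betweenness(Vikram) = 1/4.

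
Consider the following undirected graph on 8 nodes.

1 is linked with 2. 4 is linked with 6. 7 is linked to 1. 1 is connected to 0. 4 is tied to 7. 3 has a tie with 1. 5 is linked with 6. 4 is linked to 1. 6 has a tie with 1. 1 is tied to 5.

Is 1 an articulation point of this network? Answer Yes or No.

Removing 1 leaves {4, 5, 6, and 7} with no path to {2}, so the network splits into 4 components. 1 is a cut vertex.

Yes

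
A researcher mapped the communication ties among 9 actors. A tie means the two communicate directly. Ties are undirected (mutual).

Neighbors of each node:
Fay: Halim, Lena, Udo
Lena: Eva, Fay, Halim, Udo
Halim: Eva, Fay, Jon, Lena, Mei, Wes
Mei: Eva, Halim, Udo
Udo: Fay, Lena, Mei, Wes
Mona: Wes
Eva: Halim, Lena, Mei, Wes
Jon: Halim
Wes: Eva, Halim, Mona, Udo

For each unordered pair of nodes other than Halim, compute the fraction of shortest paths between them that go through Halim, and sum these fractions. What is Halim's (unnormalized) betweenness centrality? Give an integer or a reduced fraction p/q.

Pairs whose geodesics pass through Halim — Lena–Mei: 1/3; Lena–Mona: 1/3; Lena–Wes: 1/3; Lena–Jon: 1; Mei–Mona: 1/3; Mei–Fay: 1/2; Mei–Wes: 1/3; Mei–Jon: 1; Mona–Fay: 1/2; Mona–Jon: 1; Udo–Jon: 4/4; Fay–Wes: 1/2; Fay–Jon: 1; Fay–Eva: 1/2 … (+2 more pairs).
All other pairs contribute 0.
Summing the contributions gives betweenness(Halim) = 32/3.

32/3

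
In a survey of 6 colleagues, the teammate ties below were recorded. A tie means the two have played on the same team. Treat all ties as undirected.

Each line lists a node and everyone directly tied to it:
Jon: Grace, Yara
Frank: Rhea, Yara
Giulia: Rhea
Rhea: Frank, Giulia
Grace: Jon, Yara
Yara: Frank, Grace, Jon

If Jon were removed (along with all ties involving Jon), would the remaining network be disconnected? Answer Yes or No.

Even without Jon, every remaining node can still reach every other (the residual graph is connected), so Jon is not a cut vertex.

No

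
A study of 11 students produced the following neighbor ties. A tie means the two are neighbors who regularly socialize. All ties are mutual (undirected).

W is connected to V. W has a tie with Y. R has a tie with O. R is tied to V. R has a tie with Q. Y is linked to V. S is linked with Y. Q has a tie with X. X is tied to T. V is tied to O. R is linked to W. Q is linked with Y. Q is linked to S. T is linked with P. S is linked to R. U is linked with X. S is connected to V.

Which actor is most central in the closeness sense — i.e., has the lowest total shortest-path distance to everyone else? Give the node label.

Farness (sum of distances to all others) for each node — O:26, P:36, Q:17, R:19, S:20, T:27, U:29, V:23, W:25, X:20, Y:20.
The smallest farness is 17, for Q, so Q has the highest closeness.

Q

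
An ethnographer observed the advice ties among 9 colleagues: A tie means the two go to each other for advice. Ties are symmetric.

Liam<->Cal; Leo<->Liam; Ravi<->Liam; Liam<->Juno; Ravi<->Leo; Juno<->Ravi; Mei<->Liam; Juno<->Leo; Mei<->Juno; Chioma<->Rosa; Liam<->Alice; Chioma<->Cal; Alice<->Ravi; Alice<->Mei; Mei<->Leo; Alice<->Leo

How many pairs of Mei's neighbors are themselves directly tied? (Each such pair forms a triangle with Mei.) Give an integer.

5

Mei's neighbors: Alice, Juno, Leo, and Liam.
Neighbor pairs that are themselves tied: Mei–Alice–Leo; Mei–Alice–Liam; Mei–Juno–Leo; Mei–Juno–Liam; Mei–Leo–Liam. Each forms one triangle with Mei, for 5 in total.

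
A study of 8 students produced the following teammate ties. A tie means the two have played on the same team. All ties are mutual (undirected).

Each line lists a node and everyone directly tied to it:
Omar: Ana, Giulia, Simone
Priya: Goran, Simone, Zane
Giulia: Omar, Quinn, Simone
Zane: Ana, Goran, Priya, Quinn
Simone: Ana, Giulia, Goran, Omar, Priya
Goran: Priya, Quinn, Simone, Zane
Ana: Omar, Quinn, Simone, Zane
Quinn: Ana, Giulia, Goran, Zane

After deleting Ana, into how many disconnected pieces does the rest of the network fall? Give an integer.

1

Ana's neighbors (Omar, Quinn, Simone, and Zane) remain reachable from one another through other ties, so the rest of the network stays in one piece.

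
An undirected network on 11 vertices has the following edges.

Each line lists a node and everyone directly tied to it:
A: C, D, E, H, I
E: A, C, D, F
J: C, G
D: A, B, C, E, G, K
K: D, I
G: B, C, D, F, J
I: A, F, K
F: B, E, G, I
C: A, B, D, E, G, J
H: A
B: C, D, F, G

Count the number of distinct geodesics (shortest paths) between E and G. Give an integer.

The shortest distance is 2. The length-2 paths are: E–C–G; E–D–G; E–F–G.
That gives 3 distinct shortest paths.

3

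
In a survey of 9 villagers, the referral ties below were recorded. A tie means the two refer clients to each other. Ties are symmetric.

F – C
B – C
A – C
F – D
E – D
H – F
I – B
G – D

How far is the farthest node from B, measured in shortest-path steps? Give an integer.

Distances from B: A:2, C:1, D:3, E:4, F:2, G:4, H:3, I:1.
The largest is 4 (to G and E), so the eccentricity of B is 4.

4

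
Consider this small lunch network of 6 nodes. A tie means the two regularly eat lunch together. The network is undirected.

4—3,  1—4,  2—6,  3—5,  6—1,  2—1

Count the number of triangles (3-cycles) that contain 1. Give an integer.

1

1's neighbors: 2, 4, and 6.
Neighbor pairs that are themselves tied: 1–2–6. Each forms one triangle with 1, for 1 in total.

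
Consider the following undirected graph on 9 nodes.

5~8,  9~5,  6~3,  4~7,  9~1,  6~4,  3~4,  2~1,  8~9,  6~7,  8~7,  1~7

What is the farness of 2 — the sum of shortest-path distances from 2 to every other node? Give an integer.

Distances from 2: 1:1, 3:4, 4:3, 5:3, 6:3, 7:2, 8:3, 9:2.
Sum = 1 + 4 + 3 + 3 + 3 + 2 + 3 + 2 = 21.

21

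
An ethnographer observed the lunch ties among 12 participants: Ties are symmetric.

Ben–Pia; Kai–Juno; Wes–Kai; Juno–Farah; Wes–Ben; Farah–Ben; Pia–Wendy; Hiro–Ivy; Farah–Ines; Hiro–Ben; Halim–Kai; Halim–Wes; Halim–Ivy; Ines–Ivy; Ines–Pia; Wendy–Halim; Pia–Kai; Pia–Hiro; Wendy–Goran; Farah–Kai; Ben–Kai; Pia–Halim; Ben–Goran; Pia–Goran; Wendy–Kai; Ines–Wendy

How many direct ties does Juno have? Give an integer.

Juno is directly tied to Farah and Kai. That is 2 neighbors, so the degree of Juno is 2.

2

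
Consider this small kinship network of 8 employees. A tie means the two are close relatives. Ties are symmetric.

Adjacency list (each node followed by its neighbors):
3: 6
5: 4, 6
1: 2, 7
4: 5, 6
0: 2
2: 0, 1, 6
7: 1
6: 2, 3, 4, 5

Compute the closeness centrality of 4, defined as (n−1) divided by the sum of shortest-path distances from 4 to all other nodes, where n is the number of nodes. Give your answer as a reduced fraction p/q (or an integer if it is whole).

Distances from 4: 0:3, 1:3, 2:2, 3:2, 5:1, 6:1, 7:4. Sum = 16.
n = 8, so closeness = 7/16.

7/16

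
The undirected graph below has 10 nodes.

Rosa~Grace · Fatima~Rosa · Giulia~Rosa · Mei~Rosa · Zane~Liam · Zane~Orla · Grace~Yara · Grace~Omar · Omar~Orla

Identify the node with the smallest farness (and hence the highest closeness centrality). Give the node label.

Farness (sum of distances to all others) for each node — Fatima:28, Giulia:28, Grace:18, Liam:38, Mei:28, Omar:20, Orla:24, Rosa:20, Yara:26, Zane:30.
The smallest farness is 18, for Grace, so Grace has the highest closeness.

Grace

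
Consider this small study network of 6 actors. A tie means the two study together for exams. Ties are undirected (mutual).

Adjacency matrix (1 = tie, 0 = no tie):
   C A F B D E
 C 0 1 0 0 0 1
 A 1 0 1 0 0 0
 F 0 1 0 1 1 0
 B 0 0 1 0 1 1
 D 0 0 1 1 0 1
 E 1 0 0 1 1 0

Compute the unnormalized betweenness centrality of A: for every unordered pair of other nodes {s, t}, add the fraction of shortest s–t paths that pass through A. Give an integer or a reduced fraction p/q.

1

Pairs whose geodesics pass through A — C–F: 1.
All other pairs contribute 0.
Summing the contributions gives betweenness(A) = 1.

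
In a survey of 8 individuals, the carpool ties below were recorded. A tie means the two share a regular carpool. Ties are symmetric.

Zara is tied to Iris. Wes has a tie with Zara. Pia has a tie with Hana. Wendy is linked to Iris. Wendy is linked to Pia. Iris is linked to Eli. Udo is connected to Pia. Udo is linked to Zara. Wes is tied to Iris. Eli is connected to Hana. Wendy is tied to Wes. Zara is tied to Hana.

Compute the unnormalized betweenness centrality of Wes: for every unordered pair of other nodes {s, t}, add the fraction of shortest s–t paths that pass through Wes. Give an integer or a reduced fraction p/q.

1/2

Pairs whose geodesics pass through Wes — Wendy–Zara: 1/2.
All other pairs contribute 0.
Summing the contributions gives betweenness(Wes) = 1/2.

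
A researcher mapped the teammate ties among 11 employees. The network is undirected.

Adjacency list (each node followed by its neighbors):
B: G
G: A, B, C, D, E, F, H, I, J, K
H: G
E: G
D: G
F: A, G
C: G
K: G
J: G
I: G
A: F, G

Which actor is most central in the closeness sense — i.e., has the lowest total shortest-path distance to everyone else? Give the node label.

Farness (sum of distances to all others) for each node — A:18, B:19, C:19, D:19, E:19, F:18, G:10, H:19, I:19, J:19, K:19.
The smallest farness is 10, for G, so G has the highest closeness.

G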